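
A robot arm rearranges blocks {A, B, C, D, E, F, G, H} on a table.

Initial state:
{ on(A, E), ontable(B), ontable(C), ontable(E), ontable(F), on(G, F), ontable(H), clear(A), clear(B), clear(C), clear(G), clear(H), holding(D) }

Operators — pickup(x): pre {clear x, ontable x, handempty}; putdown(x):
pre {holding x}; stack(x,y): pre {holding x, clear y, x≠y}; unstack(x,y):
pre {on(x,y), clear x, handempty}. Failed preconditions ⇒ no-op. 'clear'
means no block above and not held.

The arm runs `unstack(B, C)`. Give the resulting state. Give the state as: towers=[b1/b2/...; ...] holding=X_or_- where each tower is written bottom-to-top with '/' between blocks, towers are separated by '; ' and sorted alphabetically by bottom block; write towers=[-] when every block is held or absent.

before: towers=[B; C; E/A; F/G; H] holding=D
pre[unstack(B, C)]: on(B,C) ✗, clear(B) ✓, handempty ✗
on(B,C), handempty unmet → unstack(B, C) is a no-op
after:  towers=[B; C; E/A; F/G; H] holding=D

towers=[B; C; E/A; F/G; H] holding=D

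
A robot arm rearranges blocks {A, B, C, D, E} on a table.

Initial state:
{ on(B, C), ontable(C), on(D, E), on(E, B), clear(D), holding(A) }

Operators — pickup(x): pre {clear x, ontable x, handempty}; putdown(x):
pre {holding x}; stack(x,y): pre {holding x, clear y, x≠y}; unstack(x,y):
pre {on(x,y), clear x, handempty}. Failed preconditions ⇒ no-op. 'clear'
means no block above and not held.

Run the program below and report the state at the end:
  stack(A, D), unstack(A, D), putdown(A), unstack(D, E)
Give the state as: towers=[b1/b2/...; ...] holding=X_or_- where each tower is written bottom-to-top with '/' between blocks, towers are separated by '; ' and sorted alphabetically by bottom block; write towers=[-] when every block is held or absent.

step 1 (stack(A, D)): towers=[C/B/E/D/A] holding=-
step 2 (unstack(A, D)): towers=[C/B/E/D] holding=A
step 3 (putdown(A)): towers=[A; C/B/E/D] holding=-
step 4 (unstack(D, E)): towers=[A; C/B/E] holding=D

towers=[A; C/B/E] holding=D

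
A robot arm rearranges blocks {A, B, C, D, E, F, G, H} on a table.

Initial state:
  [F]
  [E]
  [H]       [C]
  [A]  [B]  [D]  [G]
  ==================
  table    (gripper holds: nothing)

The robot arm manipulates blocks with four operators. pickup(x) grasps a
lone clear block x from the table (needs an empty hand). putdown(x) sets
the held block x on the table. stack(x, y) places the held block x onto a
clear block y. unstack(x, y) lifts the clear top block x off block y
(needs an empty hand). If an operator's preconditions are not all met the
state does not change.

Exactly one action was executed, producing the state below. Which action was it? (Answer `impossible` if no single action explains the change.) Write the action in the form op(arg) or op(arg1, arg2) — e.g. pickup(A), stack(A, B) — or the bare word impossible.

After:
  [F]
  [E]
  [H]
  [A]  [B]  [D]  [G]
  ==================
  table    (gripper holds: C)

unstack(C, D)

target: towers=[A/H/E/F; B; D; G] holding=C
         pickup(G) → towers=[A/H/E/F; B; D/C] holding=G
         pickup(B) → towers=[A/H/E/F; D/C; G] holding=B
     unstack(F, E) → towers=[A/H/E; B; D/C; G] holding=F
     unstack(C, D) → towers=[A/H/E/F; B; D; G] holding=C  ← match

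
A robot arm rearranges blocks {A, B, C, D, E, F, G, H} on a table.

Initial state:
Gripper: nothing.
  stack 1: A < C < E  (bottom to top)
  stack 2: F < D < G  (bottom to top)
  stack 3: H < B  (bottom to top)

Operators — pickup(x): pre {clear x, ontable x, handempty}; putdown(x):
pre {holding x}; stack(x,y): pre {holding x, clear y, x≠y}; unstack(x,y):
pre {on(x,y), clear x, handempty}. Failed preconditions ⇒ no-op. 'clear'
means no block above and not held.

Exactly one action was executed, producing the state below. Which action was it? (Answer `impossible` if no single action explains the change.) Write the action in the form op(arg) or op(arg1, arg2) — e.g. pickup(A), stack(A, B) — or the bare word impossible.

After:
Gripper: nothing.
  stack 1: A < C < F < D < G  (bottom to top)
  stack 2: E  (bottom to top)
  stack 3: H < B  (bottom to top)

target: towers=[A/C/F/D/G; E; H/B] holding=-
     unstack(G, D) → towers=[A/C/E; F/D; H/B] holding=G
     unstack(E, C) → towers=[A/C; F/D/G; H/B] holding=E
     unstack(B, H) → towers=[A/C/E; F/D/G; H] holding=B
none of the 3 applicable actions match → impossible

impossible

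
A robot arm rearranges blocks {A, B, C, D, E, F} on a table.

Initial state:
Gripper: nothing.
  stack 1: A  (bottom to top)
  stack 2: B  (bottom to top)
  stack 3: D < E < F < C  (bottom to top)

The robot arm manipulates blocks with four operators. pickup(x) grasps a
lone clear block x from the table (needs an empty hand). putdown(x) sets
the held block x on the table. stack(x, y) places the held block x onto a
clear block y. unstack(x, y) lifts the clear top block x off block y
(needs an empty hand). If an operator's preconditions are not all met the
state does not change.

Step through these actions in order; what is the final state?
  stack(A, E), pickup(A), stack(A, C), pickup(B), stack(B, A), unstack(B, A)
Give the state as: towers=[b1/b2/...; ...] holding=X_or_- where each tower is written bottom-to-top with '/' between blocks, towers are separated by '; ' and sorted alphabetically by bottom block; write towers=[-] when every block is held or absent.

step 1 (stack(A, E)) [no-op]: towers=[A; B; D/E/F/C] holding=-
step 2 (pickup(A)): towers=[B; D/E/F/C] holding=A
step 3 (stack(A, C)): towers=[B; D/E/F/C/A] holding=-
step 4 (pickup(B)): towers=[D/E/F/C/A] holding=B
step 5 (stack(B, A)): towers=[D/E/F/C/A/B] holding=-
step 6 (unstack(B, A)): towers=[D/E/F/C/A] holding=B

towers=[D/E/F/C/A] holding=B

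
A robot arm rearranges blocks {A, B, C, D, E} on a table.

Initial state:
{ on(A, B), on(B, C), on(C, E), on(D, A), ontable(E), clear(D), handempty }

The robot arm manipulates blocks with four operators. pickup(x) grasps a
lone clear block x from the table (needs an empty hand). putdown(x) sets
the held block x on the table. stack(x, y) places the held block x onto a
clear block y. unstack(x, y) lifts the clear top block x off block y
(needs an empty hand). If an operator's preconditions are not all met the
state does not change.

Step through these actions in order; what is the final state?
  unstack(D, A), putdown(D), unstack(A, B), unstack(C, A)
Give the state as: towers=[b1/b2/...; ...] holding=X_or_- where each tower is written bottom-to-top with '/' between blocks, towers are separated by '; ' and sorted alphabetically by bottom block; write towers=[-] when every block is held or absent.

step 1 (unstack(D, A)): towers=[E/C/B/A] holding=D
step 2 (putdown(D)): towers=[D; E/C/B/A] holding=-
step 3 (unstack(A, B)): towers=[D; E/C/B] holding=A
step 4 (unstack(C, A)) [no-op]: towers=[D; E/C/B] holding=A

towers=[D; E/C/B] holding=A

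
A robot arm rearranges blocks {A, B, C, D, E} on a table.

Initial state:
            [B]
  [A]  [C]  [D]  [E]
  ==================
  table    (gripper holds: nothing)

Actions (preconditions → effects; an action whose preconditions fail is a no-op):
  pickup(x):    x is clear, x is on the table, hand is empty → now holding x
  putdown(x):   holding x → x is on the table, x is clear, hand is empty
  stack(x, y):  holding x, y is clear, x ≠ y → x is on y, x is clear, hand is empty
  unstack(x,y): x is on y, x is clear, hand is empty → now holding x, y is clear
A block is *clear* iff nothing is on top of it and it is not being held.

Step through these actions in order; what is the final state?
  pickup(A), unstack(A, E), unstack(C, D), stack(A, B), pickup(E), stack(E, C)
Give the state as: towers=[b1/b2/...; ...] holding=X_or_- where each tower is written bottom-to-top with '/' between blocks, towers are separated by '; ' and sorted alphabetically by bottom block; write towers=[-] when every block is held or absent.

towers=[C/E; D/B/A] holding=-

step 1 (pickup(A)): towers=[C; D/B; E] holding=A
step 2 (unstack(A, E)) [no-op]: towers=[C; D/B; E] holding=A
step 3 (unstack(C, D)) [no-op]: towers=[C; D/B; E] holding=A
step 4 (stack(A, B)): towers=[C; D/B/A; E] holding=-
step 5 (pickup(E)): towers=[C; D/B/A] holding=E
step 6 (stack(E, C)): towers=[C/E; D/B/A] holding=-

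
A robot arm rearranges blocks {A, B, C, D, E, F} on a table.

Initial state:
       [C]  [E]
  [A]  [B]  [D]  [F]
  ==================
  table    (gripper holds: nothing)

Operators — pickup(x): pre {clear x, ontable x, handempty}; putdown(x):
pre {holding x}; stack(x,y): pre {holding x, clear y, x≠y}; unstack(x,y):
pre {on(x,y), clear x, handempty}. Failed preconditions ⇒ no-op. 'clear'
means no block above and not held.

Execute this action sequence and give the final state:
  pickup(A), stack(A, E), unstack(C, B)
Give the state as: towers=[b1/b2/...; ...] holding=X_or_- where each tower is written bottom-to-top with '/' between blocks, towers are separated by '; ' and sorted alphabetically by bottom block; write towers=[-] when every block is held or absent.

towers=[B; D/E/A; F] holding=C

step 1 (pickup(A)): towers=[B/C; D/E; F] holding=A
step 2 (stack(A, E)): towers=[B/C; D/E/A; F] holding=-
step 3 (unstack(C, B)): towers=[B; D/E/A; F] holding=C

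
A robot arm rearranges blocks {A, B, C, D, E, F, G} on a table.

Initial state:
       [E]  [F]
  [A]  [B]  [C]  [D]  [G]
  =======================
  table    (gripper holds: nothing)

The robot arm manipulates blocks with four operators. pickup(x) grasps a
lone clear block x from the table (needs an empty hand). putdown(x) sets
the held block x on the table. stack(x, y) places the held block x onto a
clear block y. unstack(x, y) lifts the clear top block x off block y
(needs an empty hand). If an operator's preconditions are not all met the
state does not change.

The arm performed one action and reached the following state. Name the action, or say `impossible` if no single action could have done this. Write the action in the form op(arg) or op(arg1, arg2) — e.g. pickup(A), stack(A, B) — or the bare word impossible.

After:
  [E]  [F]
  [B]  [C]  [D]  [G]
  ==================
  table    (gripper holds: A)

target: towers=[B/E; C/F; D; G] holding=A
     unstack(F, C) → towers=[A; B/E; C; D; G] holding=F
         pickup(G) → towers=[A; B/E; C/F; D] holding=G
         pickup(D) → towers=[A; B/E; C/F; G] holding=D
         pickup(A) → towers=[B/E; C/F; D; G] holding=A  ← match
     unstack(E, B) → towers=[A; B; C/F; D; G] holding=E

pickup(A)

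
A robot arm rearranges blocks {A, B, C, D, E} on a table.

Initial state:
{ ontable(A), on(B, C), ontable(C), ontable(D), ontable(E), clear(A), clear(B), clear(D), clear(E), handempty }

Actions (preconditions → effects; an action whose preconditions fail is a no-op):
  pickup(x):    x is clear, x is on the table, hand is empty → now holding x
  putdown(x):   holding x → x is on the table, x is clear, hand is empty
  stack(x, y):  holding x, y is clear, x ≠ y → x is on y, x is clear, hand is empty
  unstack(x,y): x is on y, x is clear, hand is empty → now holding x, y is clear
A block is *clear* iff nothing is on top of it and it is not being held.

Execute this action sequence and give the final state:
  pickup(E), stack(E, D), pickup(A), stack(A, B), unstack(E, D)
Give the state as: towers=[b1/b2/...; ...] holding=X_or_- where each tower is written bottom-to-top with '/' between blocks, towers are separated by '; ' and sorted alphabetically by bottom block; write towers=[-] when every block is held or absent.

towers=[C/B/A; D] holding=E

step 1 (pickup(E)): towers=[A; C/B; D] holding=E
step 2 (stack(E, D)): towers=[A; C/B; D/E] holding=-
step 3 (pickup(A)): towers=[C/B; D/E] holding=A
step 4 (stack(A, B)): towers=[C/B/A; D/E] holding=-
step 5 (unstack(E, D)): towers=[C/B/A; D] holding=E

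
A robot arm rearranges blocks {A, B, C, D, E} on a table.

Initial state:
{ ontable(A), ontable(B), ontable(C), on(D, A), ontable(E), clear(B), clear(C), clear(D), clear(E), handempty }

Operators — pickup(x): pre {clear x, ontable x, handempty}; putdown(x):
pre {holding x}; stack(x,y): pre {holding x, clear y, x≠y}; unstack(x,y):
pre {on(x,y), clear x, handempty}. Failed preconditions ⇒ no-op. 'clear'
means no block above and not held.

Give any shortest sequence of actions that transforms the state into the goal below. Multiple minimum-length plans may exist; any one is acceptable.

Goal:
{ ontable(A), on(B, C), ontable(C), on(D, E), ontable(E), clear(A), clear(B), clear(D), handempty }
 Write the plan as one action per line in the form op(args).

step 1 (pickup(B)): towers=[A/D; C; E] holding=B
step 2 (stack(B, C)): towers=[A/D; C/B; E] holding=-
step 3 (unstack(D, A)): towers=[A; C/B; E] holding=D
step 4 (stack(D, E)): towers=[A; C/B; E/D] holding=-
goal check: towers=[A; C/B; E/D] holding=- — reached (length 4, optimal by BFS)

pickup(B)
stack(B, C)
unstack(D, A)
stack(D, E)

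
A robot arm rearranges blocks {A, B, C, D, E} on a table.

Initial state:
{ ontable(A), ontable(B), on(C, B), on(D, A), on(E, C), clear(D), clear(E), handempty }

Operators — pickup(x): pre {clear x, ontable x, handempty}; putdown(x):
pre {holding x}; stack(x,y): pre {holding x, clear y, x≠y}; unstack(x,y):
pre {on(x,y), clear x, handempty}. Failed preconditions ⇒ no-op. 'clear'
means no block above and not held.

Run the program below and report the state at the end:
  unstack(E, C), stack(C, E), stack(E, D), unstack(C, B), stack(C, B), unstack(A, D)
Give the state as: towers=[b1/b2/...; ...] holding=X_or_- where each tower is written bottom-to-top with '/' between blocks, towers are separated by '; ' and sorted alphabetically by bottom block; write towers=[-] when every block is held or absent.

towers=[A/D/E; B/C] holding=-

step 1 (unstack(E, C)): towers=[A/D; B/C] holding=E
step 2 (stack(C, E)) [no-op]: towers=[A/D; B/C] holding=E
step 3 (stack(E, D)): towers=[A/D/E; B/C] holding=-
step 4 (unstack(C, B)): towers=[A/D/E; B] holding=C
step 5 (stack(C, B)): towers=[A/D/E; B/C] holding=-
step 6 (unstack(A, D)) [no-op]: towers=[A/D/E; B/C] holding=-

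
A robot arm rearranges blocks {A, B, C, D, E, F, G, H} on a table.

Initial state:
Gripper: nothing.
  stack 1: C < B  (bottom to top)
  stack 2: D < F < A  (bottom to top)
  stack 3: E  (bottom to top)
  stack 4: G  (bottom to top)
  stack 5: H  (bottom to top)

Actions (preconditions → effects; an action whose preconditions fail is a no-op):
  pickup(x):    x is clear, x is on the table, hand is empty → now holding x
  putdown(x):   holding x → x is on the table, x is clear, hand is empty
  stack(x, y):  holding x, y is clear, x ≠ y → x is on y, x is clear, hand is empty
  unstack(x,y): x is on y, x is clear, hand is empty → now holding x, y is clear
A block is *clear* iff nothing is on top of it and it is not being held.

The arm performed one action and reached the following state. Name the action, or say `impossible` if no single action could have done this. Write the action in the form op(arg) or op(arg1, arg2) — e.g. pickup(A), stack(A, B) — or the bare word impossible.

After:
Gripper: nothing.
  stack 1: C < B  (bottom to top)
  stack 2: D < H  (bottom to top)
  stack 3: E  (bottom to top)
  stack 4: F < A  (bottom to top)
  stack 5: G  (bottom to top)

impossible

target: towers=[C/B; D/H; E; F/A; G] holding=-
         pickup(G) → towers=[C/B; D/F/A; E; H] holding=G
     unstack(A, F) → towers=[C/B; D/F; E; G; H] holding=A
         pickup(E) → towers=[C/B; D/F/A; G; H] holding=E
         pickup(H) → towers=[C/B; D/F/A; E; G] holding=H
     unstack(B, C) → towers=[C; D/F/A; E; G; H] holding=B
none of the 5 applicable actions match → impossible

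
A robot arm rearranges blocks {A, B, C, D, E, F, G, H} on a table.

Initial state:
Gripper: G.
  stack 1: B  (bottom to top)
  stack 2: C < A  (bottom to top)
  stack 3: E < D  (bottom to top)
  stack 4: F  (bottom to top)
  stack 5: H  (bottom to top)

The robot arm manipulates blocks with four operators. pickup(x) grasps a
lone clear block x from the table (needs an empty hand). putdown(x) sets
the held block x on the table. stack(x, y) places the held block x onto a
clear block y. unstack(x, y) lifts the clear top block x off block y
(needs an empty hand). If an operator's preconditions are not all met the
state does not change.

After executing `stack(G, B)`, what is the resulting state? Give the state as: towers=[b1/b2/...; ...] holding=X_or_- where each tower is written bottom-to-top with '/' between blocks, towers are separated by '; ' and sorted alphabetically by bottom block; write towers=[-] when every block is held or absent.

before: towers=[B; C/A; E/D; F; H] holding=G
pre[stack(G, B)]: holding(G) yes, clear(B) yes, G≠B yes
all met → apply stack(G, B)
after:  towers=[B/G; C/A; E/D; F; H] holding=-

towers=[B/G; C/A; E/D; F; H] holding=-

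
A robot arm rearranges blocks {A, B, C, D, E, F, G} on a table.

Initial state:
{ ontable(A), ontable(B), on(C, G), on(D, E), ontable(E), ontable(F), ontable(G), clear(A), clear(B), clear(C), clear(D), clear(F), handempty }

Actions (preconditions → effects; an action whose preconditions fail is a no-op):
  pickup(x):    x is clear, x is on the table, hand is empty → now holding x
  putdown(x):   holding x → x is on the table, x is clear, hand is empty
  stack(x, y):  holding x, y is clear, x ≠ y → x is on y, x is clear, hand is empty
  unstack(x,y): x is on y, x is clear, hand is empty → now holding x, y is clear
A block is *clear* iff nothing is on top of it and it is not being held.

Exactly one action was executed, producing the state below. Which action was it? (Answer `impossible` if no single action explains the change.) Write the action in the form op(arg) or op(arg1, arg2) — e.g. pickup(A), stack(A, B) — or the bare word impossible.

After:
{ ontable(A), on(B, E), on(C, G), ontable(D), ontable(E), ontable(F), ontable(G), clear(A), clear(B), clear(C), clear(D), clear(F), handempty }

impossible

target: towers=[A; D; E/B; F; G/C] holding=-
         pickup(B) → towers=[A; E/D; F; G/C] holding=B
         pickup(F) → towers=[A; B; E/D; G/C] holding=F
     unstack(D, E) → towers=[A; B; E; F; G/C] holding=D
         pickup(A) → towers=[B; E/D; F; G/C] holding=A
     unstack(C, G) → towers=[A; B; E/D; F; G] holding=C
none of the 5 applicable actions match → impossible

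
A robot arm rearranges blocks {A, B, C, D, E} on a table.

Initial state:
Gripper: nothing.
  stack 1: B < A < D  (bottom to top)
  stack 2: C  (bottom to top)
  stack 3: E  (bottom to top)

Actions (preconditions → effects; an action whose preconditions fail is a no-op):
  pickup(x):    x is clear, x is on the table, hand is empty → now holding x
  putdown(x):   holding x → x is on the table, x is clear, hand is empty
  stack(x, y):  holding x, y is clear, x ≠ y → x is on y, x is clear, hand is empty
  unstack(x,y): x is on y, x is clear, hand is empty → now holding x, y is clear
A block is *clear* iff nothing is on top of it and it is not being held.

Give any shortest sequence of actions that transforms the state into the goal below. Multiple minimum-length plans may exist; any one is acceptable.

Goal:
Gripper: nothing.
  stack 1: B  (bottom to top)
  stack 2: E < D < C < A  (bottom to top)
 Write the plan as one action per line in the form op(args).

step 1 (unstack(D, A)): towers=[B/A; C; E] holding=D
step 2 (stack(D, E)): towers=[B/A; C; E/D] holding=-
step 3 (pickup(C)): towers=[B/A; E/D] holding=C
step 4 (stack(C, D)): towers=[B/A; E/D/C] holding=-
step 5 (unstack(A, B)): towers=[B; E/D/C] holding=A
step 6 (stack(A, C)): towers=[B; E/D/C/A] holding=-
goal check: towers=[B; E/D/C/A] holding=- — reached (length 6, optimal by BFS)

unstack(D, A)
stack(D, E)
pickup(C)
stack(C, D)
unstack(A, B)
stack(A, C)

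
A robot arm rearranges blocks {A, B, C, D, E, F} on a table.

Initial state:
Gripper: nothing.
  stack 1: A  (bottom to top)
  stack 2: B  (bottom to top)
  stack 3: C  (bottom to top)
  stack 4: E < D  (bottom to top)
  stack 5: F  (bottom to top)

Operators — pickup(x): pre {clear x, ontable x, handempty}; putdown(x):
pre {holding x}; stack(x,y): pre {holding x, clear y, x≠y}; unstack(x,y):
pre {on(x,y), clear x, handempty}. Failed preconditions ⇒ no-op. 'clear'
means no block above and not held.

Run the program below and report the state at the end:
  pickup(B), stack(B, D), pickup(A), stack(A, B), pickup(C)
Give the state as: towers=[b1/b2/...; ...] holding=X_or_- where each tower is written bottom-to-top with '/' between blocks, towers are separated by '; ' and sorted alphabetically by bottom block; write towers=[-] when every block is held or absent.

step 1 (pickup(B)): towers=[A; C; E/D; F] holding=B
step 2 (stack(B, D)): towers=[A; C; E/D/B; F] holding=-
step 3 (pickup(A)): towers=[C; E/D/B; F] holding=A
step 4 (stack(A, B)): towers=[C; E/D/B/A; F] holding=-
step 5 (pickup(C)): towers=[E/D/B/A; F] holding=C

towers=[E/D/B/A; F] holding=C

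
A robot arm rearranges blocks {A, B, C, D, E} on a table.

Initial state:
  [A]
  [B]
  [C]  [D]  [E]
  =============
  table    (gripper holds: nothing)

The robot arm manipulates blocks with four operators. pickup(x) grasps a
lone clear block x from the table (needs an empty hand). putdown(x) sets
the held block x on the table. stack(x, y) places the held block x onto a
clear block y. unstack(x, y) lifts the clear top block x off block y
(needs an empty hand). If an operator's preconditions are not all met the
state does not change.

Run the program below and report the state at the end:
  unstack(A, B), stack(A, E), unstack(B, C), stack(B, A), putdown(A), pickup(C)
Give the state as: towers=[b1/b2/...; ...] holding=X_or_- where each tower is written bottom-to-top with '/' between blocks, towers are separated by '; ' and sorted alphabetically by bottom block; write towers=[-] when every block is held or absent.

step 1 (unstack(A, B)): towers=[C/B; D; E] holding=A
step 2 (stack(A, E)): towers=[C/B; D; E/A] holding=-
step 3 (unstack(B, C)): towers=[C; D; E/A] holding=B
step 4 (stack(B, A)): towers=[C; D; E/A/B] holding=-
step 5 (putdown(A)) [no-op]: towers=[C; D; E/A/B] holding=-
step 6 (pickup(C)): towers=[D; E/A/B] holding=C

towers=[D; E/A/B] holding=C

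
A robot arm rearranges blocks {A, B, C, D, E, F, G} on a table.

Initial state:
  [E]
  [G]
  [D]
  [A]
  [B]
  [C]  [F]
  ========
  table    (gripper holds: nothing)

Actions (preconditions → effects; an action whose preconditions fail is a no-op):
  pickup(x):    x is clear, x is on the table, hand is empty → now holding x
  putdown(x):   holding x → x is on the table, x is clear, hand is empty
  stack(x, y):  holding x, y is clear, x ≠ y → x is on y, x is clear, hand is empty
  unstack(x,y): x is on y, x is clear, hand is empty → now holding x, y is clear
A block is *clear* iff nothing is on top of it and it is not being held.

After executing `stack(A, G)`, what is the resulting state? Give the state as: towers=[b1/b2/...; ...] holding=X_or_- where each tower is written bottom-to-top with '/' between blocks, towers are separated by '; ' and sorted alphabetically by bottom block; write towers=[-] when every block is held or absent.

towers=[C/B/A/D/G/E; F] holding=-

before: towers=[C/B/A/D/G/E; F] holding=-
pre[stack(A, G)]: holding(A) fail, clear(G) fail, A≠G ok
holding(A), clear(G) unmet → stack(A, G) is a no-op
after:  towers=[C/B/A/D/G/E; F] holding=-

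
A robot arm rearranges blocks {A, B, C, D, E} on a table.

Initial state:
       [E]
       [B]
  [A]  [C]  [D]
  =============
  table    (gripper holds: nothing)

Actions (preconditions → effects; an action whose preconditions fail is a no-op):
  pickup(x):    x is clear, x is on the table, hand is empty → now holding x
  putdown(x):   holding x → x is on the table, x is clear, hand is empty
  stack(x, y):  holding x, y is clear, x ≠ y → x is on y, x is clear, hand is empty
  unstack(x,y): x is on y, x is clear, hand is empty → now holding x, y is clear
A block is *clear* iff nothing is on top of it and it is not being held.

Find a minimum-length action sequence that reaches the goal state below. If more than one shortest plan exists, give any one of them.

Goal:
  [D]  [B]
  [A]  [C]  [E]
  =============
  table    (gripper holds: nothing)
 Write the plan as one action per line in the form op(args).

pickup(D)
stack(D, A)
unstack(E, B)
putdown(E)

step 1 (pickup(D)): towers=[A; C/B/E] holding=D
step 2 (stack(D, A)): towers=[A/D; C/B/E] holding=-
step 3 (unstack(E, B)): towers=[A/D; C/B] holding=E
step 4 (putdown(E)): towers=[A/D; C/B; E] holding=-
goal check: towers=[A/D; C/B; E] holding=- — reached (length 4, optimal by BFS)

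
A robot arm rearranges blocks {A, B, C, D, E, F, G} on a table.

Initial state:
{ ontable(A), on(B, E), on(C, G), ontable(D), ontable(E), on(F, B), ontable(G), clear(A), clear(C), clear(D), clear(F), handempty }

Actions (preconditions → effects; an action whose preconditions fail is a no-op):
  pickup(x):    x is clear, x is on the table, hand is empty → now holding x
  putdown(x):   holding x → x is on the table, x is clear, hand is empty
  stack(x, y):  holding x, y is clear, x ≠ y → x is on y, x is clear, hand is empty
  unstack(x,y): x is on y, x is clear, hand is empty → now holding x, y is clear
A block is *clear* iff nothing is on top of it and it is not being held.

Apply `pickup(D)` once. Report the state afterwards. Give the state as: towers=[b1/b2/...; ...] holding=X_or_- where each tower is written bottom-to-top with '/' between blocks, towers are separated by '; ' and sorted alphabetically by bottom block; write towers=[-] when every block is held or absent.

towers=[A; E/B/F; G/C] holding=D

before: towers=[A; D; E/B/F; G/C] holding=-
pre[pickup(D)]: clear(D) ok, ontable(D) ok, handempty ok
all met → apply pickup(D)
after:  towers=[A; E/B/F; G/C] holding=D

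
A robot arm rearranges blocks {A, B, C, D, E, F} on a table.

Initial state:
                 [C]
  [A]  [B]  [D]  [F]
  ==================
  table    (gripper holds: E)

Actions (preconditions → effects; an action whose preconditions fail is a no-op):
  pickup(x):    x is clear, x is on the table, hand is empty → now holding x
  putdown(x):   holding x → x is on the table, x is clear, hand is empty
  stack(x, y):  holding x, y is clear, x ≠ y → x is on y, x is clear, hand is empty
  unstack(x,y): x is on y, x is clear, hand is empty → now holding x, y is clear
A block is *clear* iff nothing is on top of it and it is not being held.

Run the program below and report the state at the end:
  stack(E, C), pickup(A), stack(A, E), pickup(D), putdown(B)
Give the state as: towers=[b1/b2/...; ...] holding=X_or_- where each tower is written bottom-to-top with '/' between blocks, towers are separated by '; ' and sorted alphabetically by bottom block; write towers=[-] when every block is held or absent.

towers=[B; F/C/E/A] holding=D

step 1 (stack(E, C)): towers=[A; B; D; F/C/E] holding=-
step 2 (pickup(A)): towers=[B; D; F/C/E] holding=A
step 3 (stack(A, E)): towers=[B; D; F/C/E/A] holding=-
step 4 (pickup(D)): towers=[B; F/C/E/A] holding=D
step 5 (putdown(B)) [no-op]: towers=[B; F/C/E/A] holding=D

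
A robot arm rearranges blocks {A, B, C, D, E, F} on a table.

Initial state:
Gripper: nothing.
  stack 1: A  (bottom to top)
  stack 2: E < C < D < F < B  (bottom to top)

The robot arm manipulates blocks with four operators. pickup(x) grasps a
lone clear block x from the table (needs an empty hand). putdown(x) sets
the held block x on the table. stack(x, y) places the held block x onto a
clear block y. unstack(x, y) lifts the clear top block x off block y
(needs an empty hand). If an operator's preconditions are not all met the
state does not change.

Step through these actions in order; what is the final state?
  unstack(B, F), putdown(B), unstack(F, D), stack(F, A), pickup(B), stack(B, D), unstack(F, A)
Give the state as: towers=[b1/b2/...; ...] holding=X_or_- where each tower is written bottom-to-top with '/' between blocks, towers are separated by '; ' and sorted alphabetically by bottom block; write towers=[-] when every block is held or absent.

step 1 (unstack(B, F)): towers=[A; E/C/D/F] holding=B
step 2 (putdown(B)): towers=[A; B; E/C/D/F] holding=-
step 3 (unstack(F, D)): towers=[A; B; E/C/D] holding=F
step 4 (stack(F, A)): towers=[A/F; B; E/C/D] holding=-
step 5 (pickup(B)): towers=[A/F; E/C/D] holding=B
step 6 (stack(B, D)): towers=[A/F; E/C/D/B] holding=-
step 7 (unstack(F, A)): towers=[A; E/C/D/B] holding=F

towers=[A; E/C/D/B] holding=F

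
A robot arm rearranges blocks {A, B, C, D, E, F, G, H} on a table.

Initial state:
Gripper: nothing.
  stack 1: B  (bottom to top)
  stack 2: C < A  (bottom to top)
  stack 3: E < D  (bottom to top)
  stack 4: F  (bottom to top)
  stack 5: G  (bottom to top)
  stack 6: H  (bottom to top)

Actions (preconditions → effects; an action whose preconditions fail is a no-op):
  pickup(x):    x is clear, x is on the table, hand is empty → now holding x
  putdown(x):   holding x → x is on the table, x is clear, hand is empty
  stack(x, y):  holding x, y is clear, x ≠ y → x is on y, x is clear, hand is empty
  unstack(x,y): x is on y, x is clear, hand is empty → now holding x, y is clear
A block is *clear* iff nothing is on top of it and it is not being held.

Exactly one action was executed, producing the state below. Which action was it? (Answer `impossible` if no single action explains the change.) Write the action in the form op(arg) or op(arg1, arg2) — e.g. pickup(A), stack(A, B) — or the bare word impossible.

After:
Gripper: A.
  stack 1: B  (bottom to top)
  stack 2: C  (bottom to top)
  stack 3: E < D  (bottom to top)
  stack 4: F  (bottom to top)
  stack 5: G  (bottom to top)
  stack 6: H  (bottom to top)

unstack(A, C)

target: towers=[B; C; E/D; F; G; H] holding=A
         pickup(G) → towers=[B; C/A; E/D; F; H] holding=G
     unstack(A, C) → towers=[B; C; E/D; F; G; H] holding=A  ← match
         pickup(H) → towers=[B; C/A; E/D; F; G] holding=H
         pickup(B) → towers=[C/A; E/D; F; G; H] holding=B
         pickup(F) → towers=[B; C/A; E/D; G; H] holding=F
     unstack(D, E) → towers=[B; C/A; E; F; G; H] holding=D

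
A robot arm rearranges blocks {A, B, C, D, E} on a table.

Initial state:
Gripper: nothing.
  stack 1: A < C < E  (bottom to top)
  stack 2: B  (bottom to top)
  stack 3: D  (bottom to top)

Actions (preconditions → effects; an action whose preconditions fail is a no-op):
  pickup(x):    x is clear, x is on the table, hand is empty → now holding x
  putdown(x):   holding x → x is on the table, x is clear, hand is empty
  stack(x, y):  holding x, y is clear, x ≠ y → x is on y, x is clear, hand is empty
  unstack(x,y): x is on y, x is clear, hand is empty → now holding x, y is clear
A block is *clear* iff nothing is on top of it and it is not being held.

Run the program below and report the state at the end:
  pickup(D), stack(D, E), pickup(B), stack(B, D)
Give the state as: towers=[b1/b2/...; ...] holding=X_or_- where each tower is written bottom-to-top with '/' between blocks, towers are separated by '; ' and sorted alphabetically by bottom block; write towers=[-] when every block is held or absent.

step 1 (pickup(D)): towers=[A/C/E; B] holding=D
step 2 (stack(D, E)): towers=[A/C/E/D; B] holding=-
step 3 (pickup(B)): towers=[A/C/E/D] holding=B
step 4 (stack(B, D)): towers=[A/C/E/D/B] holding=-

towers=[A/C/E/D/B] holding=-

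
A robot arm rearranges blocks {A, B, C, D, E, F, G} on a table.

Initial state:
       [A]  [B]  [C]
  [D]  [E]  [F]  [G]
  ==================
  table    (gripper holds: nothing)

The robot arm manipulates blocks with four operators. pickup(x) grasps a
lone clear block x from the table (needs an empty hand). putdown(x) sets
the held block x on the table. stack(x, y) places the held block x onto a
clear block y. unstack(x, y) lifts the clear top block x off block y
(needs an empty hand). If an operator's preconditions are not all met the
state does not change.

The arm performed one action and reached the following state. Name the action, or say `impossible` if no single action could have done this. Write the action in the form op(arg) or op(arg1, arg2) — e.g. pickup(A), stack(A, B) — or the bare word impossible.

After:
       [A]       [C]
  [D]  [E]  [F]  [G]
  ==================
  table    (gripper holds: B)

unstack(B, F)

target: towers=[D; E/A; F; G/C] holding=B
     unstack(B, F) → towers=[D; E/A; F; G/C] holding=B  ← match
         pickup(D) → towers=[E/A; F/B; G/C] holding=D
     unstack(A, E) → towers=[D; E; F/B; G/C] holding=A
     unstack(C, G) → towers=[D; E/A; F/B; G] holding=C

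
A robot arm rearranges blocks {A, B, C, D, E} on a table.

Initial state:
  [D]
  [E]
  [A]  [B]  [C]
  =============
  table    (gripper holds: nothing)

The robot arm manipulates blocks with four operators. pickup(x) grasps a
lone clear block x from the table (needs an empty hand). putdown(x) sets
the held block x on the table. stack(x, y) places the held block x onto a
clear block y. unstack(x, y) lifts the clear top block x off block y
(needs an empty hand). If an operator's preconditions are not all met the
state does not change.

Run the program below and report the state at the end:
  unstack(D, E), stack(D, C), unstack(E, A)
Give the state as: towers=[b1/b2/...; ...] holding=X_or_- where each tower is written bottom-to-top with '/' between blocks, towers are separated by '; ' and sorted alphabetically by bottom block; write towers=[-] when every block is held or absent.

step 1 (unstack(D, E)): towers=[A/E; B; C] holding=D
step 2 (stack(D, C)): towers=[A/E; B; C/D] holding=-
step 3 (unstack(E, A)): towers=[A; B; C/D] holding=E

towers=[A; B; C/D] holding=E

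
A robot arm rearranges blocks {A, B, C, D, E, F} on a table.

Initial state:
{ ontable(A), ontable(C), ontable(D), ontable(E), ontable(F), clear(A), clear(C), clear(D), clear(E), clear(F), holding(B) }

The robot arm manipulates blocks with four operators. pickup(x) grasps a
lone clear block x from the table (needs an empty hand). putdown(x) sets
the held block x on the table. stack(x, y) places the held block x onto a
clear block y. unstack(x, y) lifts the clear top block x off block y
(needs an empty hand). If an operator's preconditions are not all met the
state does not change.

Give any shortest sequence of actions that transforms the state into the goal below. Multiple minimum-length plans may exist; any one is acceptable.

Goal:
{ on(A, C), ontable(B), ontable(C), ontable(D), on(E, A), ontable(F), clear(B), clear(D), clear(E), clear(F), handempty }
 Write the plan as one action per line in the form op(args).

step 1 (putdown(B)): towers=[A; B; C; D; E; F] holding=-
step 2 (pickup(A)): towers=[B; C; D; E; F] holding=A
step 3 (stack(A, C)): towers=[B; C/A; D; E; F] holding=-
step 4 (pickup(E)): towers=[B; C/A; D; F] holding=E
step 5 (stack(E, A)): towers=[B; C/A/E; D; F] holding=-
goal check: towers=[B; C/A/E; D; F] holding=- — reached (length 5, optimal by BFS)

putdown(B)
pickup(A)
stack(A, C)
pickup(E)
stack(E, A)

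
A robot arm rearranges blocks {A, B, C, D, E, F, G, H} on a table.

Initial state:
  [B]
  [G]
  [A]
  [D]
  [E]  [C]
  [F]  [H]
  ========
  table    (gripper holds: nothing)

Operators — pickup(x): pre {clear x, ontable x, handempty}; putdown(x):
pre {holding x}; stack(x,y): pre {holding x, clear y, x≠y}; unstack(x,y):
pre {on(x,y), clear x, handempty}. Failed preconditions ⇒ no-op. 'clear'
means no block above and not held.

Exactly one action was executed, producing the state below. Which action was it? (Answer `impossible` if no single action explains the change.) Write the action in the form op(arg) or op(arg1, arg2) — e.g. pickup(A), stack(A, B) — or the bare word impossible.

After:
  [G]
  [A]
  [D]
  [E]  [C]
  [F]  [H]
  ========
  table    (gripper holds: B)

unstack(B, G)

target: towers=[F/E/D/A/G; H/C] holding=B
     unstack(B, G) → towers=[F/E/D/A/G; H/C] holding=B  ← match
     unstack(C, H) → towers=[F/E/D/A/G/B; H] holding=C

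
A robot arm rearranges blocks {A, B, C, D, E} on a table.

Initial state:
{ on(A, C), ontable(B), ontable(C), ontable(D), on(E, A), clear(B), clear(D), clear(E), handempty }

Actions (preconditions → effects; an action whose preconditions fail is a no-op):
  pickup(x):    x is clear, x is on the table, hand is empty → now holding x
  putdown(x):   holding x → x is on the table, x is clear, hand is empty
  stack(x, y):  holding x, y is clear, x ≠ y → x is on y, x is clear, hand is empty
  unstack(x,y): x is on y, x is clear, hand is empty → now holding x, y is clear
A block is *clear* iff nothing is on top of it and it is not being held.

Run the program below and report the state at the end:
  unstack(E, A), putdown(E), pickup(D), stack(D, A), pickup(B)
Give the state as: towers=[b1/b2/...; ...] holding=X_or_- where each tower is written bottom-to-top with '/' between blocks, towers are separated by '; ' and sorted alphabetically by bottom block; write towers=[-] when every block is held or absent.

step 1 (unstack(E, A)): towers=[B; C/A; D] holding=E
step 2 (putdown(E)): towers=[B; C/A; D; E] holding=-
step 3 (pickup(D)): towers=[B; C/A; E] holding=D
step 4 (stack(D, A)): towers=[B; C/A/D; E] holding=-
step 5 (pickup(B)): towers=[C/A/D; E] holding=B

towers=[C/A/D; E] holding=B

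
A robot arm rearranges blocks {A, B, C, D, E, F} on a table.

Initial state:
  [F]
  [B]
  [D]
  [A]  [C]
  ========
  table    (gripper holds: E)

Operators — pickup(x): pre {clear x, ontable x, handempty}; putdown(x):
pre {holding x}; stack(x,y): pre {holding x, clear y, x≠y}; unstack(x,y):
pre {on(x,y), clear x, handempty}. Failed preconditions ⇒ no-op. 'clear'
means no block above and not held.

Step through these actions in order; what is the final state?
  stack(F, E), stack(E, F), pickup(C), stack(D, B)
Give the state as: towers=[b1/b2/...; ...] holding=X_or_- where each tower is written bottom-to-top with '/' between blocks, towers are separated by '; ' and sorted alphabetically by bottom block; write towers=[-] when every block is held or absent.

towers=[A/D/B/F/E] holding=C

step 1 (stack(F, E)) [no-op]: towers=[A/D/B/F; C] holding=E
step 2 (stack(E, F)): towers=[A/D/B/F/E; C] holding=-
step 3 (pickup(C)): towers=[A/D/B/F/E] holding=C
step 4 (stack(D, B)) [no-op]: towers=[A/D/B/F/E] holding=C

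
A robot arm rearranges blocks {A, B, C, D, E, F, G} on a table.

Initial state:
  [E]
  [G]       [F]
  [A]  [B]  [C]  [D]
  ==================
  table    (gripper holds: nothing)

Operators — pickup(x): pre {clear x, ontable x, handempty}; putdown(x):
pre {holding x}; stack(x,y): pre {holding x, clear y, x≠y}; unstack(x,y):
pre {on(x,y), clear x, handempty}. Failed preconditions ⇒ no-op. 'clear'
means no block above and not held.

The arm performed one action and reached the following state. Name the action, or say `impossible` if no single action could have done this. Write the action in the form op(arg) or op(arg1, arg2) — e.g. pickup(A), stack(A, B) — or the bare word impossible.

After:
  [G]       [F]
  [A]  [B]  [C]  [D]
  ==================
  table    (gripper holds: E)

target: towers=[A/G; B; C/F; D] holding=E
         pickup(B) → towers=[A/G/E; C/F; D] holding=B
     unstack(F, C) → towers=[A/G/E; B; C; D] holding=F
         pickup(D) → towers=[A/G/E; B; C/F] holding=D
     unstack(E, G) → towers=[A/G; B; C/F; D] holding=E  ← match

unstack(E, G)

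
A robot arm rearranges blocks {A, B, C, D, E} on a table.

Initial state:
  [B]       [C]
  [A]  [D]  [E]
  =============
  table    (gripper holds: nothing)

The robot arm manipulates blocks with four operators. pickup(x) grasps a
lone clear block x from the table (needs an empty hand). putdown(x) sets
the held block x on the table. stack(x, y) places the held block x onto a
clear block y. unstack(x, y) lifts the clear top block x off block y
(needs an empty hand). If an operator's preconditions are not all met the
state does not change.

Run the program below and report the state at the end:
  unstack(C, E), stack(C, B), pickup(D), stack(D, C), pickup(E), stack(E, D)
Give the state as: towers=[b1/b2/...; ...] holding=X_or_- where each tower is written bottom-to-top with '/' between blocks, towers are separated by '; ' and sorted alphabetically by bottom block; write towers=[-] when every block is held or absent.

towers=[A/B/C/D/E] holding=-

step 1 (unstack(C, E)): towers=[A/B; D; E] holding=C
step 2 (stack(C, B)): towers=[A/B/C; D; E] holding=-
step 3 (pickup(D)): towers=[A/B/C; E] holding=D
step 4 (stack(D, C)): towers=[A/B/C/D; E] holding=-
step 5 (pickup(E)): towers=[A/B/C/D] holding=E
step 6 (stack(E, D)): towers=[A/B/C/D/E] holding=-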